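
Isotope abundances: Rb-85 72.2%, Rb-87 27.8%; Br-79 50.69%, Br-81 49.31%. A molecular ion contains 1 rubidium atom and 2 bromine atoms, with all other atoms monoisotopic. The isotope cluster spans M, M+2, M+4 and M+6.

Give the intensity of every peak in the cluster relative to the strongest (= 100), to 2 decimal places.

42.91 : 100.00 : 72.75 : 15.63

Rubidium pattern (n=1): 0.7220 : 0.2780
Bromine pattern (n=2): 0.25694761 : 0.49990478 : 0.24314761
Convolve the two distributions (both contribute in 2-u steps):
  M: 0.7220×0.25694761 = 0.185516
  M+2: 0.7220×0.49990478 + 0.2780×0.25694761 = 0.432363
  M+4: 0.7220×0.24314761 + 0.2780×0.49990478 = 0.314526
  M+6: 0.2780×0.24314761 = 0.067595
Scale to base peak (0.432363) = 100: 42.91 : 100.00 : 72.75 : 15.63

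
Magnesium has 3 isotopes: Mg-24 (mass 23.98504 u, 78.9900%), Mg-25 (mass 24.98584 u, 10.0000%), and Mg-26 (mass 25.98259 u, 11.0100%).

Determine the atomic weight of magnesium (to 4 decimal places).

Ar = Σ fᵢ·mᵢ = 0.789900 × 23.98504 + 0.100000 × 24.98584 + 0.110100 × 25.98259
= 18.945783 + 2.498584 + 2.860683 = 24.305050 u

24.3051 u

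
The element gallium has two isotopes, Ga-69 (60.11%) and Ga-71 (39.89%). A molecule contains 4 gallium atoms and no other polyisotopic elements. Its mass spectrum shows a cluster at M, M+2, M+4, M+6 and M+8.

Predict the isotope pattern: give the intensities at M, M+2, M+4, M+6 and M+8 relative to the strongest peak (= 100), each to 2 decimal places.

Each Ga atom is independently Ga-69 (p = 0.6011) or Ga-71 (q = 0.3989); the cluster is the binomial expansion (p + q)^4.
P(M) = 0.6011^4 = 0.130553
P(M+2) = 4 × 0.6011^3 × 0.3989^1 = 0.346549
P(M+4) = 6 × 0.6011^2 × 0.3989^2 = 0.344963
P(M+6) = 4 × 0.6011^1 × 0.3989^3 = 0.152616
P(M+8) = 0.3989^4 = 0.025320
The M+2 peak is largest (0.346549); scaling to 100 gives 37.67 : 100.00 : 99.54 : 44.04 : 7.31.

37.67 : 100.00 : 99.54 : 44.04 : 7.31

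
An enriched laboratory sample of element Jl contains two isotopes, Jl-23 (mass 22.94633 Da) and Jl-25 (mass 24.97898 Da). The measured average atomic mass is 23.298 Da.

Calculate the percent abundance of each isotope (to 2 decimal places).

With x = fraction of Jl-23 (so Jl-25 is 1 − x):
22.94633·x + 24.97898·(1 − x) = 23.298
(22.94633 − 24.97898)·x = 23.298 − 24.97898
x = -1.68098 / -2.03265 = 0.82699 → 82.70% Jl-23, 17.30% Jl-25.

Jl-23: 82.70%, Jl-25: 17.30%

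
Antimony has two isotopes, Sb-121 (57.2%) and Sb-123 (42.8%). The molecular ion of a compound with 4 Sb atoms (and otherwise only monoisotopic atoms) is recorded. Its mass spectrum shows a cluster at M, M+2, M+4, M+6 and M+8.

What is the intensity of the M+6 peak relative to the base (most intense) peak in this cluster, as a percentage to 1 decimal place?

Binomial terms of (0.572 + 0.428)^4: M 0.1070, M+2 0.3204, M+4 0.3596, M+6 0.1794, M+8 0.0336 → M+4 is the base peak.
P(M+4) = C(4,2) × 0.572^2 × 0.428^2 = 6 × 0.327184 × 0.183184 = 0.359609 (base)
P(M+6) = C(4,3) × 0.572^1 × 0.428^3 = 4 × 0.5720 × 0.07840275 = 0.179385
Relative intensity = 0.179385 / 0.359609 × 100 = 49.9

49.9%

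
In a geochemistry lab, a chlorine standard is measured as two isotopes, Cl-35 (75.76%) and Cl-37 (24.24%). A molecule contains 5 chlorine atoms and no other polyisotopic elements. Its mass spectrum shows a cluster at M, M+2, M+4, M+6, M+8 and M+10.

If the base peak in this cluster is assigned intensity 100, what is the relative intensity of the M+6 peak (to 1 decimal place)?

Binomial terms of (0.7576 + 0.2424)^5: M 0.2496, M+2 0.3993, M+4 0.2555, M+6 0.0817, M+8 0.0131, M+10 0.0008 → M+2 is the base peak.
P(M+2) = C(5,1) × 0.7576^4 × 0.2424^1 = 5 × 0.32942751 × 0.2424 = 0.399266 (base)
P(M+6) = C(5,3) × 0.7576^2 × 0.2424^3 = 10 × 0.57395776 × 0.01424288 = 0.081748
Relative intensity = 0.081748 / 0.399266 × 100 = 20.5

20.5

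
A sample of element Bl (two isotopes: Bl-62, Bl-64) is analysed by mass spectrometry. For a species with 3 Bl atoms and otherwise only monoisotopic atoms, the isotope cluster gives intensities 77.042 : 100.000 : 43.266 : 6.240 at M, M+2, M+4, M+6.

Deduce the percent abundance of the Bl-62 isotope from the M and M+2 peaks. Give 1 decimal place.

Let p = fractional abundance of Bl-62. I(M+2)/I(M) = [C(3,1)·p^2·(1−p)] / p^3 = 3·(1−p)/p = 100.000/77.042 = 1.2980
(1−p)/p = 1.2980/3 = 0.4327  ⇒  p = 1/(1 + 0.4327) = 0.6980
Bl-62: 69.8%, Bl-64: 30.2%.

69.8%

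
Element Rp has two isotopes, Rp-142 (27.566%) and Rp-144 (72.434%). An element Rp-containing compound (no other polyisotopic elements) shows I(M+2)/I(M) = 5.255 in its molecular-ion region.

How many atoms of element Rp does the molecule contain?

2

With n Rp atoms, P(M+2)/P(M) = C(n,1)·p^(n−1)q / p^n = n·q/p = n · 0.72434/0.27566.
n = 5.255 × 0.27566/0.72434 = 2.00 ≈ 2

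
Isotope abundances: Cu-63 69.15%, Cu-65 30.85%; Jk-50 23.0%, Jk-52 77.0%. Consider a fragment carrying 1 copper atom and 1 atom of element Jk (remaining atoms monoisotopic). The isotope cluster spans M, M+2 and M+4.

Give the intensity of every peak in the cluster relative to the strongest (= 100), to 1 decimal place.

Copper pattern (n=1): 0.6915 : 0.3085
Element Jk pattern (n=1): 0.2300 : 0.7700
Convolve the two distributions (both contribute in 2-u steps):
  M: 0.6915×0.2300 = 0.159045
  M+2: 0.6915×0.7700 + 0.3085×0.2300 = 0.603410
  M+4: 0.3085×0.7700 = 0.237545
Scale to base peak (0.603410) = 100: 26.4 : 100.0 : 39.4

26.4 : 100.0 : 39.4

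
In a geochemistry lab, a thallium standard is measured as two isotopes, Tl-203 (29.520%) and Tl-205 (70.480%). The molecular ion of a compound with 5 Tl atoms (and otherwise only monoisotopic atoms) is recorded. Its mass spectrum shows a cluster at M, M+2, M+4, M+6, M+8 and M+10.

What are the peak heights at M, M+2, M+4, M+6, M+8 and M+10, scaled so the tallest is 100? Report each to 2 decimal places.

The 5 Tl atoms are independent, so intensities follow the terms of (0.29520 + 0.70480)^5.
P(M) = 0.29520^5 = 0.002242
P(M+2) = 5 × 0.29520^4 × 0.70480^1 = 0.026761
P(M+4) = 10 × 0.29520^3 × 0.70480^2 = 0.127785
P(M+6) = 10 × 0.29520^2 × 0.70480^3 = 0.305092
P(M+8) = 5 × 0.29520^1 × 0.70480^4 = 0.364208
P(M+10) = 0.70480^5 = 0.173912
The M+8 peak is largest (0.364208); scaling to 100 gives 0.62 : 7.35 : 35.09 : 83.77 : 100.00 : 47.75.

0.62 : 7.35 : 35.09 : 83.77 : 100.00 : 47.75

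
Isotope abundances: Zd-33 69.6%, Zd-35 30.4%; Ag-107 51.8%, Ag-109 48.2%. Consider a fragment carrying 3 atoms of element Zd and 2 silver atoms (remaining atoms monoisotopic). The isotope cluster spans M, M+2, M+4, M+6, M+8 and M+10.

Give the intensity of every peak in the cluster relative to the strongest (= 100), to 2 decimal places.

25.79 : 81.80 : 100.00 : 58.89 : 16.78 : 1.86

Element Zd pattern (n=3): 0.33715354 : 0.44178739 : 0.19296461 : 0.02809446
Silver pattern (n=2): 0.268324 : 0.499352 : 0.232324
Convolve the two distributions (both contribute in 2-u steps):
  M: 0.33715354×0.268324 = 0.090466
  M+2: 0.33715354×0.499352 + 0.44178739×0.268324 = 0.286900
  M+4: 0.33715354×0.232324 + 0.44178739×0.499352 + 0.19296461×0.268324 = 0.350713
  M+6: 0.44178739×0.232324 + 0.19296461×0.499352 + 0.02809446×0.268324 = 0.206533
  M+8: 0.19296461×0.232324 + 0.02809446×0.499352 = 0.058859
  M+10: 0.02809446×0.232324 = 0.006527
Scale to base peak (0.350713) = 100: 25.79 : 81.80 : 100.00 : 58.89 : 16.78 : 1.86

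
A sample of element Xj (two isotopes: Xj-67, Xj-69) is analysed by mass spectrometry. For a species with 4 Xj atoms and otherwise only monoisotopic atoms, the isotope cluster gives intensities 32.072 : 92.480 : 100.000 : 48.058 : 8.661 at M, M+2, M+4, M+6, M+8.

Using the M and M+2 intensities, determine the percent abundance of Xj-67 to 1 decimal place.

58.1%

Write p for the Xj-67 fraction. I(M+2)/I(M) = [C(4,1)·p^3·(1−p)] / p^4 = 4·(1−p)/p = 92.480/32.072 = 2.8835
(1−p)/p = 2.8835/4 = 0.7209  ⇒  p = 1/(1 + 0.7209) = 0.5811
Xj-67: 58.1%, Xj-69: 41.9%.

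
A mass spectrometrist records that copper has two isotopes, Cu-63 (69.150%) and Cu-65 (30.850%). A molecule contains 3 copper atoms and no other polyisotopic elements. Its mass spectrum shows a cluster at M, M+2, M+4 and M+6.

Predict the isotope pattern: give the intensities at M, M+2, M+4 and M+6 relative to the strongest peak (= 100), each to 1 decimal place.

74.7 : 100.0 : 44.6 : 6.6

Each Cu atom is independently Cu-63 (p = 0.69150) or Cu-65 (q = 0.30850); the cluster is the binomial expansion (p + q)^3.
P(M) = 0.69150^3 = 0.330656
P(M+2) = 3 × 0.69150^2 × 0.30850^1 = 0.442548
P(M+4) = 3 × 0.69150^1 × 0.30850^2 = 0.197435
P(M+6) = 0.30850^3 = 0.029361
The M+2 peak is largest (0.442548); scaling to 100 gives 74.7 : 100.0 : 44.6 : 6.6.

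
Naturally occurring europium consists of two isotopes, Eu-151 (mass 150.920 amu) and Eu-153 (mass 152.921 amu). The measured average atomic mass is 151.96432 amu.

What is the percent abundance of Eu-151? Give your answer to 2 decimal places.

47.81%

With x = fraction of Eu-151 (so Eu-153 is 1 − x):
150.920·x + 152.921·(1 − x) = 151.96432
(150.920 − 152.921)·x = 151.96432 − 152.921
x = -0.95668 / -2.001 = 0.47810 → 47.81% Eu-151, 52.19% Eu-153.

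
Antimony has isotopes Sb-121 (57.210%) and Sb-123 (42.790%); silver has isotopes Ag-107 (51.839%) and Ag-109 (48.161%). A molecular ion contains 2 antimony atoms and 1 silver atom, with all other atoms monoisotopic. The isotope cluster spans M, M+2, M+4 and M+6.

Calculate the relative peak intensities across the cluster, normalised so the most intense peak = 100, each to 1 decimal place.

41.2 : 100.0 : 80.4 : 21.4

Antimony pattern (n=2): 0.32729841 : 0.48960318 : 0.18309841
Silver pattern (n=1): 0.51839 : 0.48161
Convolve the two distributions (both contribute in 2-u steps):
  M: 0.32729841×0.51839 = 0.169668
  M+2: 0.32729841×0.48161 + 0.48960318×0.51839 = 0.411436
  M+4: 0.48960318×0.48161 + 0.18309841×0.51839 = 0.330714
  M+6: 0.18309841×0.48161 = 0.088182
Scale to base peak (0.411436) = 100: 41.2 : 100.0 : 80.4 : 21.4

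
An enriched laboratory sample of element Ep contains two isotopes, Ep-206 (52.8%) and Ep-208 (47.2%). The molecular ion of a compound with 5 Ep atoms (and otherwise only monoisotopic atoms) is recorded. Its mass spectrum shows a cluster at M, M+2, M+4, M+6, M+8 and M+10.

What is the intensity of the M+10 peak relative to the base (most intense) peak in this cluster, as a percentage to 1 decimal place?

Binomial terms of (0.528 + 0.472)^5: M 0.0410, M+2 0.1834, M+4 0.3279, M+6 0.2932, M+8 0.1310, M+10 0.0234 → M+4 is the base peak.
P(M+4) = C(5,2) × 0.528^3 × 0.472^2 = 10 × 0.14719795 × 0.222784 = 0.327933 (base)
P(M+10) = C(5,5) × 0.528^0 × 0.472^5 = 1 × 1.0000 × 0.02342664 = 0.023427
Relative intensity = 0.023427 / 0.327933 × 100 = 7.1

7.1%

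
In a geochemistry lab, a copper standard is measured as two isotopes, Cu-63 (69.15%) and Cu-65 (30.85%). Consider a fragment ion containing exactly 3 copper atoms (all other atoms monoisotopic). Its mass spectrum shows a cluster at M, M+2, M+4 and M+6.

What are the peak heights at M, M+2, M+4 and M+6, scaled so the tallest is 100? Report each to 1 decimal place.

74.7 : 100.0 : 44.6 : 6.6

Expanding (0.6915 + 0.3085)^3:
P(M) = 0.6915^3 = 0.330656
P(M+2) = 3 × 0.6915^2 × 0.3085^1 = 0.442548
P(M+4) = 3 × 0.6915^1 × 0.3085^2 = 0.197435
P(M+6) = 0.3085^3 = 0.029361
The M+2 peak is largest (0.442548); scaling to 100 gives 74.7 : 100.0 : 44.6 : 6.6.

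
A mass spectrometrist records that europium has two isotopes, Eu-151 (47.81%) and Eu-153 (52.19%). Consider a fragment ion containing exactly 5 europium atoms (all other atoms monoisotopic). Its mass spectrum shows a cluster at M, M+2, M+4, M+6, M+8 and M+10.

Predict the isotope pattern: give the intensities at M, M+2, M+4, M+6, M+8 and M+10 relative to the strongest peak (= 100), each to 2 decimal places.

7.69 : 41.96 : 91.61 : 100.00 : 54.58 : 11.92

Expanding (0.4781 + 0.5219)^5:
P(M) = 0.4781^5 = 0.024980
P(M+2) = 5 × 0.4781^4 × 0.5219^1 = 0.136343
P(M+4) = 10 × 0.4781^3 × 0.5219^2 = 0.297667
P(M+6) = 10 × 0.4781^2 × 0.5219^3 = 0.324937
P(M+8) = 5 × 0.4781^1 × 0.5219^4 = 0.177353
P(M+10) = 0.5219^5 = 0.038720
The M+6 peak is largest (0.324937); scaling to 100 gives 7.69 : 41.96 : 91.61 : 100.00 : 54.58 : 11.92.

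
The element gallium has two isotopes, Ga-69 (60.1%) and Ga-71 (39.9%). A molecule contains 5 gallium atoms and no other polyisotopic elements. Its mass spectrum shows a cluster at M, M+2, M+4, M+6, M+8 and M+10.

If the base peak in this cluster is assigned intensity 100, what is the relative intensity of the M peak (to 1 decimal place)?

(0.601 + 0.399)^5 gives M 0.0784, M+2 0.2603, M+4 0.3456, M+6 0.2294, M+8 0.0762, M+10 0.0101; the largest is M+4.
P(M+4) = C(5,2) × 0.601^3 × 0.399^2 = 10 × 0.2170818 × 0.159201 = 0.345596 (base)
P(M) = C(5,0) × 0.601^5 × 0.399^0 = 1 × 0.07841016 × 1.0000 = 0.078410
Relative intensity = 0.078410 / 0.345596 × 100 = 22.7

22.7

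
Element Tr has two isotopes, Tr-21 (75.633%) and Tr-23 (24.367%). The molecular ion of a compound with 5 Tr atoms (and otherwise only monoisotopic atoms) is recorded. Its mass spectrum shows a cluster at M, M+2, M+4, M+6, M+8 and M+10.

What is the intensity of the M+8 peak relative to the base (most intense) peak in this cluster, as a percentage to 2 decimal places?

3.34%

(0.75633 + 0.24367)^5 gives M 0.2475, M+2 0.3987, M+4 0.2569, M+6 0.0828, M+8 0.0133, M+10 0.0009; the largest is M+2.
P(M+2) = C(5,1) × 0.75633^4 × 0.24367^1 = 5 × 0.32722412 × 0.24367 = 0.398674 (base)
P(M+8) = C(5,4) × 0.75633^1 × 0.24367^4 = 5 × 0.75633 × 0.0035254 = 0.013332
Relative intensity = 0.013332 / 0.398674 × 100 = 3.34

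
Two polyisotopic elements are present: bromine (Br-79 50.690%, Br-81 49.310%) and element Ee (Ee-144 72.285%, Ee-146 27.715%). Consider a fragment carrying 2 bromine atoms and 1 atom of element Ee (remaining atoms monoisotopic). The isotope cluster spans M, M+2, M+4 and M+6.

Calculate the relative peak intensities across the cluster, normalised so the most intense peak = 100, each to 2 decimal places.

Bromine pattern (n=2): 0.25694761 : 0.49990478 : 0.24314761
Element Ee pattern (n=1): 0.72285 : 0.27715
Convolve the two distributions (both contribute in 2-u steps):
  M: 0.25694761×0.72285 = 0.185735
  M+2: 0.25694761×0.27715 + 0.49990478×0.72285 = 0.432569
  M+4: 0.49990478×0.27715 + 0.24314761×0.72285 = 0.314308
  M+6: 0.24314761×0.27715 = 0.067388
Scale to base peak (0.432569) = 100: 42.94 : 100.00 : 72.66 : 15.58

42.94 : 100.00 : 72.66 : 15.58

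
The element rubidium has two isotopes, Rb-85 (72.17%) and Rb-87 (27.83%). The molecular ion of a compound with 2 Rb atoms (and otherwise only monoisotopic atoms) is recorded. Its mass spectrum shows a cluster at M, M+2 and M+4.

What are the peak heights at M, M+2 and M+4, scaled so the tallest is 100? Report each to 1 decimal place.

Each Rb atom is independently Rb-85 (p = 0.7217) or Rb-87 (q = 0.2783); the cluster is the binomial expansion (p + q)^2.
P(M) = 0.7217^2 = 0.520851
P(M+2) = 2 × 0.7217^1 × 0.2783^1 = 0.401698
P(M+4) = 0.2783^2 = 0.077451
The M peak is largest (0.520851); scaling to 100 gives 100.0 : 77.1 : 14.9.

100.0 : 77.1 : 14.9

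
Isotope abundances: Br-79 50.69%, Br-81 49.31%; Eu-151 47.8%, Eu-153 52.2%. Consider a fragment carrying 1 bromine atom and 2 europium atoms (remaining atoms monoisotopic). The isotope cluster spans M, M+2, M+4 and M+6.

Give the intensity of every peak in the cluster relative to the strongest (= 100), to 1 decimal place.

Bromine pattern (n=1): 0.5069 : 0.4931
Europium pattern (n=2): 0.228484 : 0.499032 : 0.272484
Convolve the two distributions (both contribute in 2-u steps):
  M: 0.5069×0.228484 = 0.115819
  M+2: 0.5069×0.499032 + 0.4931×0.228484 = 0.365625
  M+4: 0.5069×0.272484 + 0.4931×0.499032 = 0.384195
  M+6: 0.4931×0.272484 = 0.134362
Scale to base peak (0.384195) = 100: 30.1 : 95.2 : 100.0 : 35.0

30.1 : 95.2 : 100.0 : 35.0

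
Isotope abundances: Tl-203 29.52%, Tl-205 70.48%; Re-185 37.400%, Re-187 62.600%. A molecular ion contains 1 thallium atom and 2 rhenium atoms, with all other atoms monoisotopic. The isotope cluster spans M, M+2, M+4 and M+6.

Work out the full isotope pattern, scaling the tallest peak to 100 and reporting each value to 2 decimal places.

Thallium pattern (n=1): 0.2952 : 0.7048
Rhenium pattern (n=2): 0.139876 : 0.468248 : 0.391876
Convolve the two distributions (both contribute in 2-u steps):
  M: 0.2952×0.139876 = 0.041291
  M+2: 0.2952×0.468248 + 0.7048×0.139876 = 0.236811
  M+4: 0.2952×0.391876 + 0.7048×0.468248 = 0.445703
  M+6: 0.7048×0.391876 = 0.276194
Scale to base peak (0.445703) = 100: 9.26 : 53.13 : 100.00 : 61.97

9.26 : 53.13 : 100.00 : 61.97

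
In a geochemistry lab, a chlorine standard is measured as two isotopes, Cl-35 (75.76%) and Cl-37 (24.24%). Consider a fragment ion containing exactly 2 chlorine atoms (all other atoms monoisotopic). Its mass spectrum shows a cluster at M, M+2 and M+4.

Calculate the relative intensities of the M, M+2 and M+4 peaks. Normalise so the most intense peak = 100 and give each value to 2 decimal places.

100.00 : 63.99 : 10.24

Expanding (0.7576 + 0.2424)^2:
P(M) = 0.7576^2 = 0.573958
P(M+2) = 2 × 0.7576^1 × 0.2424^1 = 0.367284
P(M+4) = 0.2424^2 = 0.058758
The M peak is largest (0.573958); scaling to 100 gives 100.00 : 63.99 : 10.24.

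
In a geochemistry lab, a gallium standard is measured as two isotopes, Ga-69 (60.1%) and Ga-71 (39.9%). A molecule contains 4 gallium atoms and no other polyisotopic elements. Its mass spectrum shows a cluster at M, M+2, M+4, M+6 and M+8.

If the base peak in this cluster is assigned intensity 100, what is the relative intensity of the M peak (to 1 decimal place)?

37.7

(0.601 + 0.399)^4 gives M 0.1305, M+2 0.3465, M+4 0.3450, M+6 0.1527, M+8 0.0253; the largest is M+2.
P(M+2) = C(4,1) × 0.601^3 × 0.399^1 = 4 × 0.2170818 × 0.3990 = 0.346463 (base)
P(M) = C(4,0) × 0.601^4 × 0.399^0 = 1 × 0.13046616 × 1.0000 = 0.130466
Relative intensity = 0.130466 / 0.346463 × 100 = 37.7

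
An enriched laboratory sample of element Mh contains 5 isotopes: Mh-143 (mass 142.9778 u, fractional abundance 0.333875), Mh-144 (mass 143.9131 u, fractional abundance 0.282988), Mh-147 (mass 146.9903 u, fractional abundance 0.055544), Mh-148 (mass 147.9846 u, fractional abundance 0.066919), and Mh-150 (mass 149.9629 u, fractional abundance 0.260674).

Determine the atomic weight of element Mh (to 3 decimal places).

The abundance-weighted mean is 0.333875 × 142.9778 + 0.282988 × 143.9131 + 0.055544 × 146.9903 + 0.066919 × 147.9846 + 0.260674 × 149.9629
= 47.73671 + 40.72568 + 8.16443 + 9.90298 + 39.09143 = 145.62123 u

145.621 u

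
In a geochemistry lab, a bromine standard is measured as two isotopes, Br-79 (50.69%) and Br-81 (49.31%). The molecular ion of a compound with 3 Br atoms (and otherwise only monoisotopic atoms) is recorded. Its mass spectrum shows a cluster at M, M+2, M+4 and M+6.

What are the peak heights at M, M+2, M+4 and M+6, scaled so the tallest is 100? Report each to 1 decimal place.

The 3 Br atoms are independent, so intensities follow the terms of (0.5069 + 0.4931)^3.
P(M) = 0.5069^3 = 0.130247
P(M+2) = 3 × 0.5069^2 × 0.4931^1 = 0.380103
P(M+4) = 3 × 0.5069^1 × 0.4931^2 = 0.369755
P(M+6) = 0.4931^3 = 0.119896
The M+2 peak is largest (0.380103); scaling to 100 gives 34.3 : 100.0 : 97.3 : 31.5.

34.3 : 100.0 : 97.3 : 31.5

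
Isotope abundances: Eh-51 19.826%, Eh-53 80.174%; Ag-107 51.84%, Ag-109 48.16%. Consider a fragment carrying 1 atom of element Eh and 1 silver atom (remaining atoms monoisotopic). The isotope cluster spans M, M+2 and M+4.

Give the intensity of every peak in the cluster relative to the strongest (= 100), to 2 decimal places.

Element Eh pattern (n=1): 0.19826 : 0.80174
Silver pattern (n=1): 0.5184 : 0.4816
Convolve the two distributions (both contribute in 2-u steps):
  M: 0.19826×0.5184 = 0.102778
  M+2: 0.19826×0.4816 + 0.80174×0.5184 = 0.511104
  M+4: 0.80174×0.4816 = 0.386118
Scale to base peak (0.511104) = 100: 20.11 : 100.00 : 75.55

20.11 : 100.00 : 75.55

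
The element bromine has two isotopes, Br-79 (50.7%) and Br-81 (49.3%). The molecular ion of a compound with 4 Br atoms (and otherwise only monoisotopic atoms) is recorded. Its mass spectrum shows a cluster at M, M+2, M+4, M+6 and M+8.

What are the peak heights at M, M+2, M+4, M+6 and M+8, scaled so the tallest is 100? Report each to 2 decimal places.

Expanding (0.507 + 0.493)^4:
P(M) = 0.507^4 = 0.066074
P(M+2) = 4 × 0.507^3 × 0.493^1 = 0.256999
P(M+4) = 6 × 0.507^2 × 0.493^2 = 0.374853
P(M+6) = 4 × 0.507^1 × 0.493^3 = 0.243001
P(M+8) = 0.493^4 = 0.059073
The M+4 peak is largest (0.374853); scaling to 100 gives 17.63 : 68.56 : 100.00 : 64.83 : 15.76.

17.63 : 68.56 : 100.00 : 64.83 : 15.76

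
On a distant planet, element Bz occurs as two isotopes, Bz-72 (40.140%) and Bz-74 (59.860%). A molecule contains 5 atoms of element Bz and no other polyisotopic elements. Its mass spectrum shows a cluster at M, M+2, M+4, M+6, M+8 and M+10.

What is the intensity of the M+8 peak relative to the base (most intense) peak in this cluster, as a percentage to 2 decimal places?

Binomial terms of (0.40140 + 0.59860)^5: M 0.0104, M+2 0.0777, M+4 0.2317, M+6 0.3456, M+8 0.2577, M+10 0.0769 → M+6 is the base peak.
P(M+6) = C(5,3) × 0.40140^2 × 0.59860^3 = 10 × 0.16112196 × 0.21449153 = 0.345593 (base)
P(M+8) = C(5,4) × 0.40140^1 × 0.59860^4 = 5 × 0.4014 × 0.12839463 = 0.257688
Relative intensity = 0.257688 / 0.345593 × 100 = 74.56

74.56%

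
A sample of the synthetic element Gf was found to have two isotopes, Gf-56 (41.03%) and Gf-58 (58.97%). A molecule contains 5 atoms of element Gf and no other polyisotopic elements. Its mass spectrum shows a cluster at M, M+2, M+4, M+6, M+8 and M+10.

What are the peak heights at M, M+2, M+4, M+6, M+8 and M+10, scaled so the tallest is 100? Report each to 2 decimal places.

3.37 : 24.21 : 69.58 : 100.00 : 71.86 : 20.66

The 5 Gf atoms are independent, so intensities follow the terms of (0.4103 + 0.5897)^5.
P(M) = 0.4103^5 = 0.011628
P(M+2) = 5 × 0.4103^4 × 0.5897^1 = 0.083562
P(M+4) = 10 × 0.4103^3 × 0.5897^2 = 0.240197
P(M+6) = 10 × 0.4103^2 × 0.5897^3 = 0.345220
P(M+8) = 5 × 0.4103^1 × 0.5897^4 = 0.248082
P(M+10) = 0.5897^5 = 0.071311
The M+6 peak is largest (0.345220); scaling to 100 gives 3.37 : 24.21 : 69.58 : 100.00 : 71.86 : 20.66.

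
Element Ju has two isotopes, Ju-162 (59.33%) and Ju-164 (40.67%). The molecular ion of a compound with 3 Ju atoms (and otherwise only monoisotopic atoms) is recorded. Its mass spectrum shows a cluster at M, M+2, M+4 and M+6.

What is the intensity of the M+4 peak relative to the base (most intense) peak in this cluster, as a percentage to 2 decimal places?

68.55%

Term probabilities: M 0.2088, M+2 0.4295, M+4 0.2944, M+6 0.0673. Base peak = M+2.
P(M+2) = C(3,1) × 0.5933^2 × 0.4067^1 = 3 × 0.35200489 × 0.4067 = 0.429481 (base)
P(M+4) = C(3,2) × 0.5933^1 × 0.4067^2 = 3 × 0.5933 × 0.16540489 = 0.294404
Relative intensity = 0.294404 / 0.429481 × 100 = 68.55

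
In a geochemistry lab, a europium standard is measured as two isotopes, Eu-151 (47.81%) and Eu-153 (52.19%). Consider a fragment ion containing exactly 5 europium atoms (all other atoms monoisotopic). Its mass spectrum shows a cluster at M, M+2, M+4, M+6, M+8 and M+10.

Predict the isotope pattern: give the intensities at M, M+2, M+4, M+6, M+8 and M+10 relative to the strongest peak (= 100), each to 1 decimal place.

7.7 : 42.0 : 91.6 : 100.0 : 54.6 : 11.9

Each Eu atom is independently Eu-151 (p = 0.4781) or Eu-153 (q = 0.5219); the cluster is the binomial expansion (p + q)^5.
P(M) = 0.4781^5 = 0.024980
P(M+2) = 5 × 0.4781^4 × 0.5219^1 = 0.136343
P(M+4) = 10 × 0.4781^3 × 0.5219^2 = 0.297667
P(M+6) = 10 × 0.4781^2 × 0.5219^3 = 0.324937
P(M+8) = 5 × 0.4781^1 × 0.5219^4 = 0.177353
P(M+10) = 0.5219^5 = 0.038720
The M+6 peak is largest (0.324937); scaling to 100 gives 7.7 : 42.0 : 91.6 : 100.0 : 54.6 : 11.9.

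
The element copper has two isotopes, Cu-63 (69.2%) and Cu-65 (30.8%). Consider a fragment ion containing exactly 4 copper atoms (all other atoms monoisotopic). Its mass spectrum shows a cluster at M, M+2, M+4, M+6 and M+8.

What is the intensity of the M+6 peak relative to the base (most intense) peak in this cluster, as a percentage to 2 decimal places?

(0.692 + 0.308)^4 gives M 0.2293, M+2 0.4083, M+4 0.2726, M+6 0.0809, M+8 0.0090; the largest is M+2.
P(M+2) = C(4,1) × 0.692^3 × 0.308^1 = 4 × 0.33137389 × 0.3080 = 0.408253 (base)
P(M+6) = C(4,3) × 0.692^1 × 0.308^3 = 4 × 0.6920 × 0.02921811 = 0.080876
Relative intensity = 0.080876 / 0.408253 × 100 = 19.81

19.81%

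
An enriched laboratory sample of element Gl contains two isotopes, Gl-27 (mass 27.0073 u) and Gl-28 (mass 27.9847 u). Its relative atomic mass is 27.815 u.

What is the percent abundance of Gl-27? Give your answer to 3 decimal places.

17.362%

With x = fraction of Gl-27 (so Gl-28 is 1 − x):
27.0073·x + 27.9847·(1 − x) = 27.815
(27.0073 − 27.9847)·x = 27.815 − 27.9847
x = -0.1697 / -0.9774 = 0.17362 → 17.362% Gl-27, 82.638% Gl-28.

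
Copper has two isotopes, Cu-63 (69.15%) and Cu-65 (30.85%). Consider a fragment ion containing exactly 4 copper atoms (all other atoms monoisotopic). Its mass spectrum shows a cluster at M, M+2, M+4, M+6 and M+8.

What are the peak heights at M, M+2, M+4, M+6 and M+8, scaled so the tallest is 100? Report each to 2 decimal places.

The 4 Cu atoms are independent, so intensities follow the terms of (0.6915 + 0.3085)^4.
P(M) = 0.6915^4 = 0.228649
P(M+2) = 4 × 0.6915^3 × 0.3085^1 = 0.408030
P(M+4) = 6 × 0.6915^2 × 0.3085^2 = 0.273052
P(M+6) = 4 × 0.6915^1 × 0.3085^3 = 0.081212
P(M+8) = 0.3085^4 = 0.009058
The M+2 peak is largest (0.408030); scaling to 100 gives 56.04 : 100.00 : 66.92 : 19.90 : 2.22.

56.04 : 100.00 : 66.92 : 19.90 : 2.22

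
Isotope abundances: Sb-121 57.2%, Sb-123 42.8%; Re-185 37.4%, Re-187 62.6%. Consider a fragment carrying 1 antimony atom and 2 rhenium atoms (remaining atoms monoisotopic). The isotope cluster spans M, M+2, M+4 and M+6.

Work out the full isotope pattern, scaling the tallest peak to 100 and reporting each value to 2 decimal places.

18.85 : 77.19 : 100.00 : 39.50

Antimony pattern (n=1): 0.5720 : 0.4280
Rhenium pattern (n=2): 0.139876 : 0.468248 : 0.391876
Convolve the two distributions (both contribute in 2-u steps):
  M: 0.5720×0.139876 = 0.080009
  M+2: 0.5720×0.468248 + 0.4280×0.139876 = 0.327705
  M+4: 0.5720×0.391876 + 0.4280×0.468248 = 0.424563
  M+6: 0.4280×0.391876 = 0.167723
Scale to base peak (0.424563) = 100: 18.85 : 77.19 : 100.00 : 39.50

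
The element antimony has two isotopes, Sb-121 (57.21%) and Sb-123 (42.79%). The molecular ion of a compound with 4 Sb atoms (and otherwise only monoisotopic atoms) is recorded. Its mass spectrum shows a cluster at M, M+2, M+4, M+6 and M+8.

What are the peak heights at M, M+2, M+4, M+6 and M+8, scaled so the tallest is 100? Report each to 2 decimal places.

29.79 : 89.13 : 100.00 : 49.86 : 9.32

The 4 Sb atoms are independent, so intensities follow the terms of (0.5721 + 0.4279)^4.
P(M) = 0.5721^4 = 0.107124
P(M+2) = 4 × 0.5721^3 × 0.4279^1 = 0.320493
P(M+4) = 6 × 0.5721^2 × 0.4279^2 = 0.359567
P(M+6) = 4 × 0.5721^1 × 0.4279^3 = 0.179291
P(M+8) = 0.4279^4 = 0.033525
The M+4 peak is largest (0.359567); scaling to 100 gives 29.79 : 89.13 : 100.00 : 49.86 : 9.32.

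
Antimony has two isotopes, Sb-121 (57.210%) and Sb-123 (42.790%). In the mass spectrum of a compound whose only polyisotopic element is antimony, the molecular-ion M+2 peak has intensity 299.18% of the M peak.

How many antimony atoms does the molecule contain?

For n independent Sb atoms, I(M+2)/I(M) = n · (abundance Sb-123) / (abundance Sb-121) = n · 0.42790/0.57210.
n = 2.9918 × 0.57210/0.42790 = 4.00 ≈ 4

4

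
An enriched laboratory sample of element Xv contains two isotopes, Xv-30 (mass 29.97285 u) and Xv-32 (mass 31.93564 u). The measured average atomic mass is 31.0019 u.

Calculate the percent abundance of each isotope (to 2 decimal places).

Xv-30: 47.57%, Xv-32: 52.43%

With x = fraction of Xv-30 (so Xv-32 is 1 − x):
29.97285·x + 31.93564·(1 − x) = 31.0019
(29.97285 − 31.93564)·x = 31.0019 − 31.93564
x = -0.93374 / -1.96279 = 0.47572 → 47.57% Xv-30, 52.43% Xv-32.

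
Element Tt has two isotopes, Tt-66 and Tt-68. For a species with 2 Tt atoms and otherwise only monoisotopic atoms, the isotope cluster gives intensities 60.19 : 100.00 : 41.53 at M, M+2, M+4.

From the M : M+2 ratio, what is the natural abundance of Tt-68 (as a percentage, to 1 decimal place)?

45.4%

If p is the fraction of Tt that is Tt-66, then I(M+2)/I(M) = [C(2,1)·p^1·(1−p)] / p^2 = 2·(1−p)/p = 100.00/60.19 = 1.6614
(1−p)/p = 1.6614/2 = 0.8307  ⇒  p = 1/(1 + 0.8307) = 0.5462
Tt-66: 54.6%, Tt-68: 45.4%.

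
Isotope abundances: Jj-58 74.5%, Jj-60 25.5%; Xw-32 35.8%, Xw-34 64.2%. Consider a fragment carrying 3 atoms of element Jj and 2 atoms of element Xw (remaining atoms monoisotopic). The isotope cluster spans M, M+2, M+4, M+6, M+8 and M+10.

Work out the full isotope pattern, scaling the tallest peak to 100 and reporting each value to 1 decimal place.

Element Jj pattern (n=3): 0.41349362 : 0.42459412 : 0.14533087 : 0.01658138
Element Xw pattern (n=2): 0.128164 : 0.459672 : 0.412164
Convolve the two distributions (both contribute in 2-u steps):
  M: 0.41349362×0.128164 = 0.052995
  M+2: 0.41349362×0.459672 + 0.42459412×0.128164 = 0.244489
  M+4: 0.41349362×0.412164 + 0.42459412×0.459672 + 0.14533087×0.128164 = 0.384227
  M+6: 0.42459412×0.412164 + 0.14533087×0.459672 + 0.01658138×0.128164 = 0.243932
  M+8: 0.14533087×0.412164 + 0.01658138×0.459672 = 0.067522
  M+10: 0.01658138×0.412164 = 0.006834
Scale to base peak (0.384227) = 100: 13.8 : 63.6 : 100.0 : 63.5 : 17.6 : 1.8

13.8 : 63.6 : 100.0 : 63.5 : 17.6 : 1.8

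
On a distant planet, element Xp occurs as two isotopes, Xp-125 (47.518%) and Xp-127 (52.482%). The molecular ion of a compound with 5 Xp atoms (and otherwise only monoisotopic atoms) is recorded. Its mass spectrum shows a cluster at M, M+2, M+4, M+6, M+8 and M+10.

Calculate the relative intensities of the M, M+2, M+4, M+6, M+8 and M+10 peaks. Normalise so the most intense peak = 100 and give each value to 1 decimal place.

7.4 : 41.0 : 90.5 : 100.0 : 55.2 : 12.2

Expanding (0.47518 + 0.52482)^5:
P(M) = 0.47518^5 = 0.024227
P(M+2) = 5 × 0.47518^4 × 0.52482^1 = 0.133787
P(M+4) = 10 × 0.47518^3 × 0.52482^2 = 0.295526
P(M+6) = 10 × 0.47518^2 × 0.52482^3 = 0.326398
P(M+8) = 5 × 0.47518^1 × 0.52482^4 = 0.180248
P(M+10) = 0.52482^5 = 0.039815
The M+6 peak is largest (0.326398); scaling to 100 gives 7.4 : 41.0 : 90.5 : 100.0 : 55.2 : 12.2.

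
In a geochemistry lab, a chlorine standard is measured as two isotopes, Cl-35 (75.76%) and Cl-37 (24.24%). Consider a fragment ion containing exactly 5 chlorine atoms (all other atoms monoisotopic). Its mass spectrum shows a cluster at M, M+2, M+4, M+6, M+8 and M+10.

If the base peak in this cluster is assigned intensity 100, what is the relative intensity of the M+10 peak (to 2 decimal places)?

Term probabilities: M 0.2496, M+2 0.3993, M+4 0.2555, M+6 0.0817, M+8 0.0131, M+10 0.0008. Base peak = M+2.
P(M+2) = C(5,1) × 0.7576^4 × 0.2424^1 = 5 × 0.32942751 × 0.2424 = 0.399266 (base)
P(M+10) = C(5,5) × 0.7576^0 × 0.2424^5 = 1 × 1.0000 × 0.00083688 = 0.000837
Relative intensity = 0.000837 / 0.399266 × 100 = 0.21

0.21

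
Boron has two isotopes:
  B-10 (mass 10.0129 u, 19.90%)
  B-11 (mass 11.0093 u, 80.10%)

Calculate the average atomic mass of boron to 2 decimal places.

Average mass = Σ (abundance × isotope mass) = 0.1990 × 10.0129 + 0.8010 × 11.0093
= 1.99257 + 8.81845 = 10.81102 u

10.81 u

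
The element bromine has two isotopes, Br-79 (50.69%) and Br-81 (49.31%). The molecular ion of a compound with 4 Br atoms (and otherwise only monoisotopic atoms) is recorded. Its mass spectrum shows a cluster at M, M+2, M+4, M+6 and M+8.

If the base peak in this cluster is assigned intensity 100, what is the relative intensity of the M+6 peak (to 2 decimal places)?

Term probabilities: M 0.0660, M+2 0.2569, M+4 0.3749, M+6 0.2431, M+8 0.0591. Base peak = M+4.
P(M+4) = C(4,2) × 0.5069^2 × 0.4931^2 = 6 × 0.25694761 × 0.24314761 = 0.374857 (base)
P(M+6) = C(4,3) × 0.5069^1 × 0.4931^3 = 4 × 0.5069 × 0.11989609 = 0.243101
Relative intensity = 0.243101 / 0.374857 × 100 = 64.85

64.85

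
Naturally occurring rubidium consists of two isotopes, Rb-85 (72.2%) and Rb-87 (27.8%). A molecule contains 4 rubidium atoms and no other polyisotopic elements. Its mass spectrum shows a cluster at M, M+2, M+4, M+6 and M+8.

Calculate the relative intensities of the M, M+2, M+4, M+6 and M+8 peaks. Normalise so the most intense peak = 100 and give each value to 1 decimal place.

64.9 : 100.0 : 57.8 : 14.8 : 1.4

Expanding (0.722 + 0.278)^4:
P(M) = 0.722^4 = 0.271737
P(M+2) = 4 × 0.722^3 × 0.278^1 = 0.418520
P(M+4) = 6 × 0.722^2 × 0.278^2 = 0.241721
P(M+6) = 4 × 0.722^1 × 0.278^3 = 0.062049
P(M+8) = 0.278^4 = 0.005973
The M+2 peak is largest (0.418520); scaling to 100 gives 64.9 : 100.0 : 57.8 : 14.8 : 1.4.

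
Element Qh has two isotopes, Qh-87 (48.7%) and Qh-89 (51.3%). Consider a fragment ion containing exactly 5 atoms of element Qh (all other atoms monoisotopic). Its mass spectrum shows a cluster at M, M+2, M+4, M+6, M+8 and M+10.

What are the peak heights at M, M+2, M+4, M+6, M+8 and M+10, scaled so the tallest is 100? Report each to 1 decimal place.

8.6 : 45.1 : 94.9 : 100.0 : 52.7 : 11.1

The 5 Qh atoms are independent, so intensities follow the terms of (0.487 + 0.513)^5.
P(M) = 0.487^5 = 0.027393
P(M+2) = 5 × 0.487^4 × 0.513^1 = 0.144279
P(M+4) = 10 × 0.487^3 × 0.513^2 = 0.303964
P(M+6) = 10 × 0.487^2 × 0.513^3 = 0.320192
P(M+8) = 5 × 0.487^1 × 0.513^4 = 0.168643
P(M+10) = 0.513^5 = 0.035529
The M+6 peak is largest (0.320192); scaling to 100 gives 8.6 : 45.1 : 94.9 : 100.0 : 52.7 : 11.1.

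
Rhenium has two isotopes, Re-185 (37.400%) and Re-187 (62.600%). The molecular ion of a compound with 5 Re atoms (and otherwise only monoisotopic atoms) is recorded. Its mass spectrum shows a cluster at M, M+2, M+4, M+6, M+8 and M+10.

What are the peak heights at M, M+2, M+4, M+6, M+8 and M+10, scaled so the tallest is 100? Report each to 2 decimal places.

Expanding (0.37400 + 0.62600)^5:
P(M) = 0.37400^5 = 0.007317
P(M+2) = 5 × 0.37400^4 × 0.62600^1 = 0.061239
P(M+4) = 10 × 0.37400^3 × 0.62600^2 = 0.205005
P(M+6) = 10 × 0.37400^2 × 0.62600^3 = 0.343136
P(M+8) = 5 × 0.37400^1 × 0.62600^4 = 0.287170
P(M+10) = 0.62600^5 = 0.096133
The M+6 peak is largest (0.343136); scaling to 100 gives 2.13 : 17.85 : 59.74 : 100.00 : 83.69 : 28.02.

2.13 : 17.85 : 59.74 : 100.00 : 83.69 : 28.02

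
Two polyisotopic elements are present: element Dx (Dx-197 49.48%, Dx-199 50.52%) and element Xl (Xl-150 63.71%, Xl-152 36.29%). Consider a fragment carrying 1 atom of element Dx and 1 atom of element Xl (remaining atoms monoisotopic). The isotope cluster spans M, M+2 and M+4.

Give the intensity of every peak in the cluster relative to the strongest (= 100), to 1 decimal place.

62.9 : 100.0 : 36.6

Element Dx pattern (n=1): 0.4948 : 0.5052
Element Xl pattern (n=1): 0.6371 : 0.3629
Convolve the two distributions (both contribute in 2-u steps):
  M: 0.4948×0.6371 = 0.315237
  M+2: 0.4948×0.3629 + 0.5052×0.6371 = 0.501426
  M+4: 0.5052×0.3629 = 0.183337
Scale to base peak (0.501426) = 100: 62.9 : 100.0 : 36.6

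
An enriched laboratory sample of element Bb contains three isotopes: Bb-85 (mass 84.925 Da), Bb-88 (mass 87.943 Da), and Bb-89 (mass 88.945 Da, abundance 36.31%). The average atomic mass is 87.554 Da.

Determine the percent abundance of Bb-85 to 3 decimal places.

The remaining 63.69% is split between Bb-85 (fraction x) and Bb-88 (fraction 0.6369 − x).
Substituting: 84.925x + 87.943(0.6369 − x) = 55.2580705
(84.925 − 87.943)x = -0.7528262  ⇒  x = 0.24945, y = 0.38745
Bb-85: 24.945%, Bb-88: 38.745%.

24.945%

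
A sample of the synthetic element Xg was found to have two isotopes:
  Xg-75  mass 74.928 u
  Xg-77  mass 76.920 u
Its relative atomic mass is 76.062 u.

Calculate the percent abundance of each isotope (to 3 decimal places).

Xg-75: 43.072%, Xg-77: 56.928%

Let x be the fractional abundance of Xg-75; then Xg-77 has abundance 1 − x.
74.928·x + 76.920·(1 − x) = 76.062
(74.928 − 76.920)·x = 76.062 − 76.920
x = -0.858 / -1.992 = 0.43072 → 43.072% Xg-75, 56.928% Xg-77.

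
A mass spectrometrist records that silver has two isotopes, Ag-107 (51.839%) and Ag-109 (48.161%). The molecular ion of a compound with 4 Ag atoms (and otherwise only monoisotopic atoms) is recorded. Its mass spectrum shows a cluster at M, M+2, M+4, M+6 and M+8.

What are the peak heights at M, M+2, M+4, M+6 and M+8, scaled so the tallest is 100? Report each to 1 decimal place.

19.3 : 71.8 : 100.0 : 61.9 : 14.4

Expanding (0.51839 + 0.48161)^4:
P(M) = 0.51839^4 = 0.072215
P(M+2) = 4 × 0.51839^3 × 0.48161^1 = 0.268365
P(M+4) = 6 × 0.51839^2 × 0.48161^2 = 0.373986
P(M+6) = 4 × 0.51839^1 × 0.48161^3 = 0.231634
P(M+8) = 0.48161^4 = 0.053800
The M+4 peak is largest (0.373986); scaling to 100 gives 19.3 : 71.8 : 100.0 : 61.9 : 14.4.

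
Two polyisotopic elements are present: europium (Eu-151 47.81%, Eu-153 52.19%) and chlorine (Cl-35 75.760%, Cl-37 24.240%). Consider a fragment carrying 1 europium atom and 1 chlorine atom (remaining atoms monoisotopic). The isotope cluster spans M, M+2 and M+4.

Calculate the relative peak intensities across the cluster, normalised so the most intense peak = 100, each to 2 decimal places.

Europium pattern (n=1): 0.4781 : 0.5219
Chlorine pattern (n=1): 0.7576 : 0.2424
Convolve the two distributions (both contribute in 2-u steps):
  M: 0.4781×0.7576 = 0.362209
  M+2: 0.4781×0.2424 + 0.5219×0.7576 = 0.511283
  M+4: 0.5219×0.2424 = 0.126509
Scale to base peak (0.511283) = 100: 70.84 : 100.00 : 24.74

70.84 : 100.00 : 24.74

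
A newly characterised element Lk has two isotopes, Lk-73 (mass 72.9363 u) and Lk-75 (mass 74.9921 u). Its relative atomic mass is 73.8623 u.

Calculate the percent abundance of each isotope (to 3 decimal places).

With x = fraction of Lk-73 (so Lk-75 is 1 − x):
72.9363·x + 74.9921·(1 − x) = 73.8623
(72.9363 − 74.9921)·x = 73.8623 − 74.9921
x = -1.1298 / -2.0558 = 0.54957 → 54.957% Lk-73, 45.043% Lk-75.

Lk-73: 54.957%, Lk-75: 45.043%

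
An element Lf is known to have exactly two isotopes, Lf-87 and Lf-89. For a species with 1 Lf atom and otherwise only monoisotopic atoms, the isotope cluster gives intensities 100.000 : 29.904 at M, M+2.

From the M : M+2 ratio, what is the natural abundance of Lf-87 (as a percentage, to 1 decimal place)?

77.0%

Write p for the Lf-87 fraction. I(M+2)/I(M) = [C(1,1)·p^0·(1−p)] / p^1 = 1·(1−p)/p = 29.904/100.000 = 0.2990
(1−p)/p = 0.2990/1 = 0.2990  ⇒  p = 1/(1 + 0.2990) = 0.7698
Lf-87: 77.0%, Lf-89: 23.0%.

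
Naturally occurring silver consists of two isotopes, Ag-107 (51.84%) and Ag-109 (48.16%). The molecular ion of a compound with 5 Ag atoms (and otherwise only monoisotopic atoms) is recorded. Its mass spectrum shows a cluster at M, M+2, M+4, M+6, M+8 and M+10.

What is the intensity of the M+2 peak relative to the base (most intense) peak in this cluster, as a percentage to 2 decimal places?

53.82%

Binomial terms of (0.5184 + 0.4816)^5: M 0.0374, M+2 0.1739, M+4 0.3231, M+6 0.3002, M+8 0.1394, M+10 0.0259 → M+4 is the base peak.
P(M+4) = C(5,2) × 0.5184^3 × 0.4816^2 = 10 × 0.13931407 × 0.23193856 = 0.323123 (base)
P(M+2) = C(5,1) × 0.5184^4 × 0.4816^1 = 5 × 0.07222041 × 0.4816 = 0.173907
Relative intensity = 0.173907 / 0.323123 × 100 = 53.82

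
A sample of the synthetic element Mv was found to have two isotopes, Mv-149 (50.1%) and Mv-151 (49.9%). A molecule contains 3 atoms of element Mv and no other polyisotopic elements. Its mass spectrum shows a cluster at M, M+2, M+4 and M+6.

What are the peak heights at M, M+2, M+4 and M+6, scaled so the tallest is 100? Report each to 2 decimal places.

Expanding (0.501 + 0.499)^3:
P(M) = 0.501^3 = 0.125752
P(M+2) = 3 × 0.501^2 × 0.499^1 = 0.375748
P(M+4) = 3 × 0.501^1 × 0.499^2 = 0.374249
P(M+6) = 0.499^3 = 0.124251
The M+2 peak is largest (0.375748); scaling to 100 gives 33.47 : 100.00 : 99.60 : 33.07.

33.47 : 100.00 : 99.60 : 33.07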